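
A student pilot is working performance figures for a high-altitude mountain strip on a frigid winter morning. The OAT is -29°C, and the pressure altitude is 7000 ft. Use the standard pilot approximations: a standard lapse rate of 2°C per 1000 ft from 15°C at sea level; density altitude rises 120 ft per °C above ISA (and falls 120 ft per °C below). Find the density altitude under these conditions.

ISA temperature at 7000 ft = 15 − 2 × (7000/1000) = 1°C.
ISA deviation = -29 − 1 = -30°C.
Density altitude = 7000 + 120 × (-30) = 7000 + (-3600) = 3400 ft.

3400 ft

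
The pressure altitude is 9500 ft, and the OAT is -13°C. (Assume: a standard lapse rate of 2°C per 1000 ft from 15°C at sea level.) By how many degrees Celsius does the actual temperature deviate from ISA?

ISA temperature at 9500 ft = 15 − 2 × (9500/1000) = -4°C.
Deviation = OAT − ISA = -13 − (-4) = -9°C.

ISA-9°C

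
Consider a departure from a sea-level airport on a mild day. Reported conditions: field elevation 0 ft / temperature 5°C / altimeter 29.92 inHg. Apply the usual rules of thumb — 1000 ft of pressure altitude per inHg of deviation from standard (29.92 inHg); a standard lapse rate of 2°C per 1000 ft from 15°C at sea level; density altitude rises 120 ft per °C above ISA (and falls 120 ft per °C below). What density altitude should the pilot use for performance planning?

Pressure altitude = 0 + (29.92 − 29.92) × 1000 = 0 + (0) = 0 ft.
ISA temperature at 0 ft = 15 − 2 × (0/1000) = 15°C.
ISA deviation = 5 − 15 = -10°C.
Density altitude = 0 + 120 × (-10) = -1200 ft.

-1200 ft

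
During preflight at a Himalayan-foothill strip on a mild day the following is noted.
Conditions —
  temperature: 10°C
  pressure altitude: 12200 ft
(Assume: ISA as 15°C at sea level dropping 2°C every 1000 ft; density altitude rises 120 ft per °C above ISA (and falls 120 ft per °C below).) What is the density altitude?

14528 ft

ISA temperature at 12200 ft = 15 − 2 × (12200/1000) = -9.4°C.
ISA deviation = 10 − (-9.4) = +19.4°C.
Density altitude = 12200 + 120 × (19.4) = 12200 + (+2328) = 14528 ft.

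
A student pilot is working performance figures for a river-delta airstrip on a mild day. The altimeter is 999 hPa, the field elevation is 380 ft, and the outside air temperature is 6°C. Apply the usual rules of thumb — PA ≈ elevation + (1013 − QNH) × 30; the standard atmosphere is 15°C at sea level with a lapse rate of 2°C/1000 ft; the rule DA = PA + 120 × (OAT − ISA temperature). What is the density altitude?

Pressure altitude = 380 + (1013 − 999) × 30 = 380 + (+420) = 800 ft.
ISA temperature at 800 ft = 15 − 2 × (800/1000) = 13.4°C.
ISA deviation = 6 − 13.4 = -7.4°C.
Density altitude = 800 + 120 × (-7.4) = -88 ft.

-88 ft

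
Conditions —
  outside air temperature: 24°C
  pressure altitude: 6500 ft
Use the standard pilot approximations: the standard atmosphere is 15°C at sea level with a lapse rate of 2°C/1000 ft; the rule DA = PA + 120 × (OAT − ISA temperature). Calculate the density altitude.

ISA temperature at 6500 ft = 15 − 2 × (6500/1000) = 2°C.
ISA deviation = 24 − 2 = +22°C.
Density altitude = 6500 + 120 × (22) = 6500 + (+2640) = 9140 ft.

9140 ft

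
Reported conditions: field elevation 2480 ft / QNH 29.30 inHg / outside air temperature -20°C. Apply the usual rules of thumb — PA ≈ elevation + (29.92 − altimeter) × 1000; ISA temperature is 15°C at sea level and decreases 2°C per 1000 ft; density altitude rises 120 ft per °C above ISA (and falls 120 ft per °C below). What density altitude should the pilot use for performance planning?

Pressure altitude = 2480 + (29.92 − 29.30) × 1000 = 2480 + (+620) = 3100 ft.
ISA temperature at 3100 ft = 15 − 2 × (3100/1000) = 8.8°C.
ISA deviation = -20 − 8.8 = -28.8°C.
Density altitude = 3100 + 120 × (-28.8) = -356 ft.

-356 ft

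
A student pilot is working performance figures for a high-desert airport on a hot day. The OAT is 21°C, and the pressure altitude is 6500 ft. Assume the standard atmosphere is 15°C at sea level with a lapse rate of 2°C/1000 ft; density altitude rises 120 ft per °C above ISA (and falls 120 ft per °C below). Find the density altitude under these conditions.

ISA temperature at 6500 ft = 15 − 2 × (6500/1000) = 2°C.
ISA deviation = 21 − 2 = +19°C.
Density altitude = 6500 + 120 × (19) = 6500 + (+2280) = 8780 ft.

8780 ft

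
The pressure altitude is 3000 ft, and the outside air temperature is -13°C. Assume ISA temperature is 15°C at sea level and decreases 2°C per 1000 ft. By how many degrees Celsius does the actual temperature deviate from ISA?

ISA temperature at 3000 ft = 15 − 2 × (3000/1000) = 9°C.
Deviation = OAT − ISA = -13 − 9 = -22°C.

ISA-22°C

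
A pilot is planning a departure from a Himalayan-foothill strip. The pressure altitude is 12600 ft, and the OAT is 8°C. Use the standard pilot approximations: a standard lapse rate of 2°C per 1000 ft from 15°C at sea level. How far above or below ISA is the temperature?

ISA temperature at 12600 ft = 15 − 2 × (12600/1000) = -10.2°C.
Deviation = OAT − ISA = 8 − (-10.2) = +18.2°C.

ISA+18.2°C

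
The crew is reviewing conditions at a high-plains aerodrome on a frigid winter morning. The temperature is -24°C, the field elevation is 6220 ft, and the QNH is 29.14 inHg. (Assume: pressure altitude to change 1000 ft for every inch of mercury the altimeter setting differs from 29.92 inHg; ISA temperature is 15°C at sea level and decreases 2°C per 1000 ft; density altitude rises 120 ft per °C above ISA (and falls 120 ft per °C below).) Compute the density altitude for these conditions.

Pressure altitude = 6220 + (29.92 − 29.14) × 1000 = 6220 + (+780) = 7000 ft.
ISA temperature at 7000 ft = 15 − 2 × (7000/1000) = 1°C.
ISA deviation = -24 − 1 = -25°C.
Density altitude = 7000 + 120 × (-25) = 4000 ft.

4000 ft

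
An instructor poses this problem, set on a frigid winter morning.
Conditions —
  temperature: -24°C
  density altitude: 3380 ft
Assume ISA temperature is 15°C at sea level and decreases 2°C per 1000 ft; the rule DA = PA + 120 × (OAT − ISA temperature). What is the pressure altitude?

DA = PA + 120 × (OAT − (15 − 2·PA/1000)) = PA + 120·OAT − 1800 + 0.24·PA = 1.24·PA + 120·OAT − 1800.
So 1.24·PA = 3380 − 120 × (-24) + 1800 = 8060.
PA = 8060 / 1.24 = 6500 ft.

6500 ft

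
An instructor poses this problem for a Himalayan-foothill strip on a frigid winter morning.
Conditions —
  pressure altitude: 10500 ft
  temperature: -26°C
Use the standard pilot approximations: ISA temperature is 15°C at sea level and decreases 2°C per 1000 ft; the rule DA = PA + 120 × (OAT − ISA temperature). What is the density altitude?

ISA temperature at 10500 ft = 15 − 2 × (10500/1000) = -6°C.
ISA deviation = -26 − (-6) = -20°C.
Density altitude = 10500 + 120 × (-20) = 10500 + (-2400) = 8100 ft.

8100 ft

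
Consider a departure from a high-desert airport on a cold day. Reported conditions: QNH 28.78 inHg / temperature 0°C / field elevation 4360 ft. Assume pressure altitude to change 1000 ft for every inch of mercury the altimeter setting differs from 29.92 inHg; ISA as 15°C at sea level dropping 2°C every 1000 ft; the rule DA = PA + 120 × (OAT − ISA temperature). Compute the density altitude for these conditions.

Pressure altitude = 4360 + (29.92 − 28.78) × 1000 = 4360 + (+1140) = 5500 ft.
ISA temperature at 5500 ft = 15 − 2 × (5500/1000) = 4°C.
ISA deviation = 0 − 4 = -4°C.
Density altitude = 5500 + 120 × (-4) = 5020 ft.

5020 ft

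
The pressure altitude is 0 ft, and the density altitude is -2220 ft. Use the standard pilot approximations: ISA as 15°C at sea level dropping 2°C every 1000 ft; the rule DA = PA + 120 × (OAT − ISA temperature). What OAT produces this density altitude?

Density altitude − pressure altitude = -2220 − 0 = -2220 ft.
At 120 ft/°C that is an ISA deviation of -2220/120 = -18.5°C.
ISA temperature at 0 ft = 15 − 2 × (0/1000) = 15°C.
OAT = ISA + deviation = 15 + (-18.5) = -3.5°C.

-3.5°C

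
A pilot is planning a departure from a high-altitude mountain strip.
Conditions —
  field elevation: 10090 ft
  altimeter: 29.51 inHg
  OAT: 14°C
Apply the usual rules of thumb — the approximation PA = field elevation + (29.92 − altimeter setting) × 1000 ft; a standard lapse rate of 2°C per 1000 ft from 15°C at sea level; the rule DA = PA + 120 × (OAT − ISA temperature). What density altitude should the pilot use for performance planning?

12900 ft

Pressure altitude = 10090 + (29.92 − 29.51) × 1000 = 10090 + (+410) = 10500 ft.
ISA temperature at 10500 ft = 15 − 2 × (10500/1000) = -6°C.
ISA deviation = 14 − (-6) = +20°C.
Density altitude = 10500 + 120 × (20) = 12900 ft.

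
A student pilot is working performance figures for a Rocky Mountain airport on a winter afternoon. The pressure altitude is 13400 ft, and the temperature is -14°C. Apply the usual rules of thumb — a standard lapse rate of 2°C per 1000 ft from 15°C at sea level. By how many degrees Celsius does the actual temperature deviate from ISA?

ISA temperature at 13400 ft = 15 − 2 × (13400/1000) = -11.8°C.
Deviation = OAT − ISA = -14 − (-11.8) = -2.2°C.

ISA-2.2°C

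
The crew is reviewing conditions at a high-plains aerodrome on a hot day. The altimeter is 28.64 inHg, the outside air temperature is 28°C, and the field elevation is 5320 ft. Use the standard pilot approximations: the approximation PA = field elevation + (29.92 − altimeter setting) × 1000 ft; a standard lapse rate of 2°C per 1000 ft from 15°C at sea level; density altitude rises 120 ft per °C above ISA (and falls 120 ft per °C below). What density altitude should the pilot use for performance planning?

9744 ft

Pressure altitude = 5320 + (29.92 − 28.64) × 1000 = 5320 + (+1280) = 6600 ft.
ISA temperature at 6600 ft = 15 − 2 × (6600/1000) = 1.8°C.
ISA deviation = 28 − 1.8 = +26.2°C.
Density altitude = 6600 + 120 × (26.2) = 9744 ft.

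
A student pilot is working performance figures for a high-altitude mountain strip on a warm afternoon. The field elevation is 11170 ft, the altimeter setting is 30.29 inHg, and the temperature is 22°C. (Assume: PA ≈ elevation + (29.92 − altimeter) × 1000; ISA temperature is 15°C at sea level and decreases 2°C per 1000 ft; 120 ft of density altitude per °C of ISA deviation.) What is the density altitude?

14232 ft

Pressure altitude = 11170 + (29.92 − 30.29) × 1000 = 11170 + (-370) = 10800 ft.
ISA temperature at 10800 ft = 15 − 2 × (10800/1000) = -6.6°C.
ISA deviation = 22 − (-6.6) = +28.6°C.
Density altitude = 10800 + 120 × (28.6) = 14232 ft.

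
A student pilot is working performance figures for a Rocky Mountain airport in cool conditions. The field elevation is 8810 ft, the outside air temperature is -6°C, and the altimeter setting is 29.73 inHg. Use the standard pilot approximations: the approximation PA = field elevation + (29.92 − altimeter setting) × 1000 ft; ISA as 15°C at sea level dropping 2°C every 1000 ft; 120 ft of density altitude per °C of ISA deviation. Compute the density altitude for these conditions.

8640 ft

Pressure altitude = 8810 + (29.92 − 29.73) × 1000 = 8810 + (+190) = 9000 ft.
ISA temperature at 9000 ft = 15 − 2 × (9000/1000) = -3°C.
ISA deviation = -6 − (-3) = -3°C.
Density altitude = 9000 + 120 × (-3) = 8640 ft.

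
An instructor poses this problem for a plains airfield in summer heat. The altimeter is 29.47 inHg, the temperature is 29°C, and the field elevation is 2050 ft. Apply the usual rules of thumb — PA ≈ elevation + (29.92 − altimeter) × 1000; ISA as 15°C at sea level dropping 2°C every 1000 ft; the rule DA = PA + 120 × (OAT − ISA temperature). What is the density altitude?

Pressure altitude = 2050 + (29.92 − 29.47) × 1000 = 2050 + (+450) = 2500 ft.
ISA temperature at 2500 ft = 15 − 2 × (2500/1000) = 10°C.
ISA deviation = 29 − 10 = +19°C.
Density altitude = 2500 + 120 × (19) = 4780 ft.

4780 ft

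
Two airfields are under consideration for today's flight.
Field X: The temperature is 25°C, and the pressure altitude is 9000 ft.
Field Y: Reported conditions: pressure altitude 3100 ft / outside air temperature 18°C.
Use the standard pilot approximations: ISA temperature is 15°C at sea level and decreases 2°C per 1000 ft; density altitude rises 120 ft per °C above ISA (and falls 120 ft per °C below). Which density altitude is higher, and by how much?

Field X by 8156 ft

Field X: ISA temp = -3°C, deviation +28°C, DA = 9000 + 120 × 28 = 12360 ft.
Field Y: ISA temp = 8.8°C, deviation +9.2°C, DA = 3100 + 120 × 9.2 = 4204 ft.
Field X is higher by 12360 − 4204 = 8156 ft.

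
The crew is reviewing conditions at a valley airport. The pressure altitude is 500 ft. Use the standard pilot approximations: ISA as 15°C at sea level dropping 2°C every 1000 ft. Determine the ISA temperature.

14°C

ISA temperature = 15 − 2 × (500/1000) = 15 − 1 = 14°C.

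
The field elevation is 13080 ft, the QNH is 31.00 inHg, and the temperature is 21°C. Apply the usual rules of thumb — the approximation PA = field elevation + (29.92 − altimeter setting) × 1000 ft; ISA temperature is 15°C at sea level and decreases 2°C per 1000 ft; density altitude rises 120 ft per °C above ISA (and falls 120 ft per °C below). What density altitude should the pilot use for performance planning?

Pressure altitude = 13080 + (29.92 − 31.00) × 1000 = 13080 + (-1080) = 12000 ft.
ISA temperature at 12000 ft = 15 − 2 × (12000/1000) = -9°C.
ISA deviation = 21 − (-9) = +30°C.
Density altitude = 12000 + 120 × (30) = 15600 ft.

15600 ft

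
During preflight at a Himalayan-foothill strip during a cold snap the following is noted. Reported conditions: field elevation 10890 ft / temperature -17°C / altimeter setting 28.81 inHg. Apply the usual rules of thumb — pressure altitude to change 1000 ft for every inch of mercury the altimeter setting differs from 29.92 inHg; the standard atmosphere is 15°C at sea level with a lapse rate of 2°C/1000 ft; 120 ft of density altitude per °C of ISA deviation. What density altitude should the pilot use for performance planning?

Pressure altitude = 10890 + (29.92 − 28.81) × 1000 = 10890 + (+1110) = 12000 ft.
ISA temperature at 12000 ft = 15 − 2 × (12000/1000) = -9°C.
ISA deviation = -17 − (-9) = -8°C.
Density altitude = 12000 + 120 × (-8) = 11040 ft.

11040 ft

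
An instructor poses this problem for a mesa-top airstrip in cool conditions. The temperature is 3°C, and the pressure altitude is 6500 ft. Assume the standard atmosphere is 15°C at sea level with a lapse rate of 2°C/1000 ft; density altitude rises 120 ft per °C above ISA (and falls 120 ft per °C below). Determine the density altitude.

ISA temperature at 6500 ft = 15 − 2 × (6500/1000) = 2°C.
ISA deviation = 3 − 2 = +1°C.
Density altitude = 6500 + 120 × (1) = 6500 + (+120) = 6620 ft.

6620 ft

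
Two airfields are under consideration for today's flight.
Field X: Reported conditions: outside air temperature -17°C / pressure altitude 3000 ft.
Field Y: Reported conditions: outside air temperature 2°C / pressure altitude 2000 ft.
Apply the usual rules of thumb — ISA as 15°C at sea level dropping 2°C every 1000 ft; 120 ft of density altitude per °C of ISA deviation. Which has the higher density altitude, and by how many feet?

Field Y by 1040 ft

Field X: ISA temp = 9°C, deviation -26°C, DA = 3000 + 120 × (-26) = -120 ft.
Field Y: ISA temp = 11°C, deviation -9°C, DA = 2000 + 120 × (-9) = 920 ft.
Field Y is higher by 920 − (-120) = 1040 ft.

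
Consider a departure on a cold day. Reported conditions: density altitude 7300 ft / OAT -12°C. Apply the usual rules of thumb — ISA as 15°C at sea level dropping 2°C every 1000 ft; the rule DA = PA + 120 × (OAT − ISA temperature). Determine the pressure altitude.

DA = PA + 120 × (OAT − (15 − 2·PA/1000)) = PA + 120·OAT − 1800 + 0.24·PA = 1.24·PA + 120·OAT − 1800.
So 1.24·PA = 7300 − 120 × (-12) + 1800 = 10540.
PA = 10540 / 1.24 = 8500 ft.

8500 ft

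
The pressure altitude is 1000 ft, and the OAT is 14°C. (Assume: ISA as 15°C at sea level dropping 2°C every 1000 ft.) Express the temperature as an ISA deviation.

ISA temperature at 1000 ft = 15 − 2 × (1000/1000) = 13°C.
Deviation = OAT − ISA = 14 − 13 = +1°C.

ISA+1°C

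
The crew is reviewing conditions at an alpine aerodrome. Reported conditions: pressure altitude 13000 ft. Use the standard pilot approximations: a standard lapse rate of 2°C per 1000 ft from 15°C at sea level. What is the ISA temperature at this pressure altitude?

ISA temperature = 15 − 2 × (13000/1000) = 15 − 26 = -11°C.

-11°C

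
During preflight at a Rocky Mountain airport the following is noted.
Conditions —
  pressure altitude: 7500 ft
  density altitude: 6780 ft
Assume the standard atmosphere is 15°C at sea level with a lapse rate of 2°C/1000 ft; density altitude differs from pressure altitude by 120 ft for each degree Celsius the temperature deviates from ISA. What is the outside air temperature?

Density altitude − pressure altitude = 6780 − 7500 = -720 ft.
At 120 ft/°C that is an ISA deviation of -720/120 = -6°C.
ISA temperature at 7500 ft = 15 − 2 × (7500/1000) = 0°C.
OAT = ISA + deviation = 0 + (-6) = -6°C.

-6°C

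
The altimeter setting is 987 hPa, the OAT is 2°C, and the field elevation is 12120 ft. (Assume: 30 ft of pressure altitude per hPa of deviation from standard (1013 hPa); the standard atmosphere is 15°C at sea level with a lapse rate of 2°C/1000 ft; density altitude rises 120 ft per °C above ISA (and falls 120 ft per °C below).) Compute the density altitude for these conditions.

14436 ft

Pressure altitude = 12120 + (1013 − 987) × 30 = 12120 + (+780) = 12900 ft.
ISA temperature at 12900 ft = 15 − 2 × (12900/1000) = -10.8°C.
ISA deviation = 2 − (-10.8) = +12.8°C.
Density altitude = 12900 + 120 × (12.8) = 14436 ft.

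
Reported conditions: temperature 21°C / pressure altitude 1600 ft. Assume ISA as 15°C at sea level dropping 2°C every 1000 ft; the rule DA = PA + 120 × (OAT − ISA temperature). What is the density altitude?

ISA temperature at 1600 ft = 15 − 2 × (1600/1000) = 11.8°C.
ISA deviation = 21 − 11.8 = +9.2°C.
Density altitude = 1600 + 120 × (9.2) = 1600 + (+1104) = 2704 ft.

2704 ft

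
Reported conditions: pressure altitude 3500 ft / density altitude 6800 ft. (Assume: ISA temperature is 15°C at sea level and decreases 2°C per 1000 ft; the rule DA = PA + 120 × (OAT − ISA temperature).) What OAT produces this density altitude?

35.5°C

Density altitude − pressure altitude = 6800 − 3500 = +3300 ft.
At 120 ft/°C that is an ISA deviation of 3300/120 = +27.5°C.
ISA temperature at 3500 ft = 15 − 2 × (3500/1000) = 8°C.
OAT = ISA + deviation = 8 + (+27.5) = 35.5°C.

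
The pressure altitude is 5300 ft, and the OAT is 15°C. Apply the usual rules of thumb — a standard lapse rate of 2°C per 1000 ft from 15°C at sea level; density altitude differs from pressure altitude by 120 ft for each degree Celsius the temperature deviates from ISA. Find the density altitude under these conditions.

6572 ft

ISA temperature at 5300 ft = 15 − 2 × (5300/1000) = 4.4°C.
ISA deviation = 15 − 4.4 = +10.6°C.
Density altitude = 5300 + 120 × (10.6) = 5300 + (+1272) = 6572 ft.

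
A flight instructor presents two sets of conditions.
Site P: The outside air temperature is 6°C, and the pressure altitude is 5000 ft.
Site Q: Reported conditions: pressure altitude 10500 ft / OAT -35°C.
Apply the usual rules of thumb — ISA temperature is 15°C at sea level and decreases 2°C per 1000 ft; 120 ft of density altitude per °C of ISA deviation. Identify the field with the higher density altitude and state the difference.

Site Q by 1900 ft

Site P: ISA temp = 5°C, deviation +1°C, DA = 5000 + 120 × 1 = 5120 ft.
Site Q: ISA temp = -6°C, deviation -29°C, DA = 10500 + 120 × (-29) = 7020 ft.
Site Q is higher by 7020 − 5120 = 1900 ft.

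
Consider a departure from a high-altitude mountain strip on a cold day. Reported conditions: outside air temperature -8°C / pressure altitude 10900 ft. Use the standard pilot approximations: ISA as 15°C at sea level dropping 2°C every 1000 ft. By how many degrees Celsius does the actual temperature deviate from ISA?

ISA-1.2°C

ISA temperature at 10900 ft = 15 − 2 × (10900/1000) = -6.8°C.
Deviation = OAT − ISA = -8 − (-6.8) = -1.2°C.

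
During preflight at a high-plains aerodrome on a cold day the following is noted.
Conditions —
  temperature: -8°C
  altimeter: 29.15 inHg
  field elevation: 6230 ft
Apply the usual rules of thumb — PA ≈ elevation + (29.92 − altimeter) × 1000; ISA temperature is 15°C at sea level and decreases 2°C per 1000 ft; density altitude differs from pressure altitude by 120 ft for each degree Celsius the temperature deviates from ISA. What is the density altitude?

Pressure altitude = 6230 + (29.92 − 29.15) × 1000 = 6230 + (+770) = 7000 ft.
ISA temperature at 7000 ft = 15 − 2 × (7000/1000) = 1°C.
ISA deviation = -8 − 1 = -9°C.
Density altitude = 7000 + 120 × (-9) = 5920 ft.

5920 ft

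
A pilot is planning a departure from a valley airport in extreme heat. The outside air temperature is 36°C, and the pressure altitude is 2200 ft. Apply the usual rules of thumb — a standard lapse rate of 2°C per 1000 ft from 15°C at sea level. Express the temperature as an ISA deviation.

ISA temperature at 2200 ft = 15 − 2 × (2200/1000) = 10.6°C.
Deviation = OAT − ISA = 36 − 10.6 = +25.4°C.

ISA+25.4°C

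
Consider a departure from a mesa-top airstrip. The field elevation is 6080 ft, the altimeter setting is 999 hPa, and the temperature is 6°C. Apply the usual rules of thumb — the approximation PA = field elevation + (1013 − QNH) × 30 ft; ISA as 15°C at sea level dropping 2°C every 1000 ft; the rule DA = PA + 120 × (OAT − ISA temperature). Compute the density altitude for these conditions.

6980 ft

Pressure altitude = 6080 + (1013 − 999) × 30 = 6080 + (+420) = 6500 ft.
ISA temperature at 6500 ft = 15 − 2 × (6500/1000) = 2°C.
ISA deviation = 6 − 2 = +4°C.
Density altitude = 6500 + 120 × (4) = 6980 ft.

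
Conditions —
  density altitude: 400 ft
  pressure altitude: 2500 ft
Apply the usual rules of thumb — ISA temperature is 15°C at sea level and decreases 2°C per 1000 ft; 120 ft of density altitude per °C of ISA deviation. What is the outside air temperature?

Density altitude − pressure altitude = 400 − 2500 = -2100 ft.
At 120 ft/°C that is an ISA deviation of -2100/120 = -17.5°C.
ISA temperature at 2500 ft = 15 − 2 × (2500/1000) = 10°C.
OAT = ISA + deviation = 10 + (-17.5) = -7.5°C.

-7.5°C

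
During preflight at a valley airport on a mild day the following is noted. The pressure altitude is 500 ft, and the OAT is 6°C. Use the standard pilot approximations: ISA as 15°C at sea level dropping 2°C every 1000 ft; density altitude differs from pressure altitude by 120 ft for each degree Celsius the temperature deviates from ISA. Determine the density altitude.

-460 ft

ISA temperature at 500 ft = 15 − 2 × (500/1000) = 14°C.
ISA deviation = 6 − 14 = -8°C.
Density altitude = 500 + 120 × (-8) = 500 + (-960) = -460 ft.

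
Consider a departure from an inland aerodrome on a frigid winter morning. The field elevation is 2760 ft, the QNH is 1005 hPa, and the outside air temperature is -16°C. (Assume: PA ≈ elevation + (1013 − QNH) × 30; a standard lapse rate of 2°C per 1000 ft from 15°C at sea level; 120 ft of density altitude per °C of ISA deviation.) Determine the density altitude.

Pressure altitude = 2760 + (1013 − 1005) × 30 = 2760 + (+240) = 3000 ft.
ISA temperature at 3000 ft = 15 − 2 × (3000/1000) = 9°C.
ISA deviation = -16 − 9 = -25°C.
Density altitude = 3000 + 120 × (-25) = 0 ft.

0 ft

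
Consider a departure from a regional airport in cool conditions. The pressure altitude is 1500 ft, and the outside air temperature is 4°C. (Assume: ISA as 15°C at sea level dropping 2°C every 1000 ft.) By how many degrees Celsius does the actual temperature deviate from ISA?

ISA-8°C

ISA temperature at 1500 ft = 15 − 2 × (1500/1000) = 12°C.
Deviation = OAT − ISA = 4 − 12 = -8°C.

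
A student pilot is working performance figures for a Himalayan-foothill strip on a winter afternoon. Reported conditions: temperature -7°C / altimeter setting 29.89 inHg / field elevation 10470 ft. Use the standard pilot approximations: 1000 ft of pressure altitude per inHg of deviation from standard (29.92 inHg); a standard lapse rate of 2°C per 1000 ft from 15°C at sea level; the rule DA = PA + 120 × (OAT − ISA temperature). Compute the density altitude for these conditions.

Pressure altitude = 10470 + (29.92 − 29.89) × 1000 = 10470 + (+30) = 10500 ft.
ISA temperature at 10500 ft = 15 − 2 × (10500/1000) = -6°C.
ISA deviation = -7 − (-6) = -1°C.
Density altitude = 10500 + 120 × (-1) = 10380 ft.

10380 ft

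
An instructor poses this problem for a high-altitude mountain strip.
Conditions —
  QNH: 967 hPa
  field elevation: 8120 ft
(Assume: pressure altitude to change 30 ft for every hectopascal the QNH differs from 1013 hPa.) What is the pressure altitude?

9500 ft

Pressure correction = (1013 − 967) × 30 = +1380 ft.
Pressure altitude = 8120 + (+1380) = 9500 ft.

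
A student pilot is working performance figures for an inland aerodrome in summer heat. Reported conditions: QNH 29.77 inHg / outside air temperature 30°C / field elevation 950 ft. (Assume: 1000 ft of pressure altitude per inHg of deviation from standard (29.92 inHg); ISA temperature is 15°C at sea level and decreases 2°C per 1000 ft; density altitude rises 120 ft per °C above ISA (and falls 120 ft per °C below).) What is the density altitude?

3164 ft

Pressure altitude = 950 + (29.92 − 29.77) × 1000 = 950 + (+150) = 1100 ft.
ISA temperature at 1100 ft = 15 − 2 × (1100/1000) = 12.8°C.
ISA deviation = 30 − 12.8 = +17.2°C.
Density altitude = 1100 + 120 × (17.2) = 3164 ft.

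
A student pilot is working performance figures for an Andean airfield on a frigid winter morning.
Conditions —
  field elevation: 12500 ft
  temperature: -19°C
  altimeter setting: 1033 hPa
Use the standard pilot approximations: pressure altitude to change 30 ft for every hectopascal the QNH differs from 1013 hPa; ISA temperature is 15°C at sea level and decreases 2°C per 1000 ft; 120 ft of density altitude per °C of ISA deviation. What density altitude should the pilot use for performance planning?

Pressure altitude = 12500 + (1013 − 1033) × 30 = 12500 + (-600) = 11900 ft.
ISA temperature at 11900 ft = 15 − 2 × (11900/1000) = -8.8°C.
ISA deviation = -19 − (-8.8) = -10.2°C.
Density altitude = 11900 + 120 × (-10.2) = 10676 ft.

10676 ft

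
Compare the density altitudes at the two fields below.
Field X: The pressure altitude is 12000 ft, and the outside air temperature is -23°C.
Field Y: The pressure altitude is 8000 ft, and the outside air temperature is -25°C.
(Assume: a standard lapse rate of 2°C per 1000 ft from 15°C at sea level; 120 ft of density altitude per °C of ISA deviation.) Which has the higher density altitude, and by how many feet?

Field X: ISA temp = -9°C, deviation -14°C, DA = 12000 + 120 × (-14) = 10320 ft.
Field Y: ISA temp = -1°C, deviation -24°C, DA = 8000 + 120 × (-24) = 5120 ft.
Field X is higher by 10320 − 5120 = 5200 ft.

Field X by 5200 ft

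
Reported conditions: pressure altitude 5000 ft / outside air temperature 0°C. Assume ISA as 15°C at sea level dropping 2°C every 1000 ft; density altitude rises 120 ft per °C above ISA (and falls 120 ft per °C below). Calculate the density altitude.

ISA temperature at 5000 ft = 15 − 2 × (5000/1000) = 5°C.
ISA deviation = 0 − 5 = -5°C.
Density altitude = 5000 + 120 × (-5) = 5000 + (-600) = 4400 ft.

4400 ft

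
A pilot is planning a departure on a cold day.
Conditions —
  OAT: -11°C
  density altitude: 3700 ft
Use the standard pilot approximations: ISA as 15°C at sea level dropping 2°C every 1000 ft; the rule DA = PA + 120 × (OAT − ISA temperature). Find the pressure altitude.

DA = PA + 120 × (OAT − (15 − 2·PA/1000)) = PA + 120·OAT − 1800 + 0.24·PA = 1.24·PA + 120·OAT − 1800.
So 1.24·PA = 3700 − 120 × (-11) + 1800 = 6820.
PA = 6820 / 1.24 = 5500 ft.

5500 ft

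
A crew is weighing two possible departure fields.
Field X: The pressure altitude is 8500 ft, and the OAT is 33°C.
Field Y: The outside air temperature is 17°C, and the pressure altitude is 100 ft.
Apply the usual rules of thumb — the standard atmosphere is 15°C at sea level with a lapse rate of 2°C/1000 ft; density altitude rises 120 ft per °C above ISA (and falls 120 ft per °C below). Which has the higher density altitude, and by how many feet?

Field X: ISA temp = -2°C, deviation +35°C, DA = 8500 + 120 × 35 = 12700 ft.
Field Y: ISA temp = 14.8°C, deviation +2.2°C, DA = 100 + 120 × 2.2 = 364 ft.
Field X is higher by 12700 − 364 = 12336 ft.

Field X by 12336 ft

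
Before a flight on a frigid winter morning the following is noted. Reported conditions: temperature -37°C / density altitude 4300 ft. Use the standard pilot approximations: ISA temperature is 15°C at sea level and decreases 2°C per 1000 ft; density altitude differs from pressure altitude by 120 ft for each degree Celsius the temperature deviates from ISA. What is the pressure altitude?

DA = PA + 120 × (OAT − (15 − 2·PA/1000)) = PA + 120·OAT − 1800 + 0.24·PA = 1.24·PA + 120·OAT − 1800.
So 1.24·PA = 4300 − 120 × (-37) + 1800 = 10540.
PA = 10540 / 1.24 = 8500 ft.

8500 ft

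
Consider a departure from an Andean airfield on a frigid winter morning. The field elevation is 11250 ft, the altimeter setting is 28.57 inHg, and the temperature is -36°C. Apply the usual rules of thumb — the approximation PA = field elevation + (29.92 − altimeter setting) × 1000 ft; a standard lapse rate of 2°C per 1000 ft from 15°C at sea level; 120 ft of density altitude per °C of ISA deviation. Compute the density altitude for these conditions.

Pressure altitude = 11250 + (29.92 − 28.57) × 1000 = 11250 + (+1350) = 12600 ft.
ISA temperature at 12600 ft = 15 − 2 × (12600/1000) = -10.2°C.
ISA deviation = -36 − (-10.2) = -25.8°C.
Density altitude = 12600 + 120 × (-25.8) = 9504 ft.

9504 ft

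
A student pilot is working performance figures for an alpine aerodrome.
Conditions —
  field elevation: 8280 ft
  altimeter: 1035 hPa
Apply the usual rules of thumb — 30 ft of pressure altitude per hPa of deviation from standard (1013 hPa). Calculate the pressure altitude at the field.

Pressure correction = (1013 − 1035) × 30 = -660 ft.
Pressure altitude = 8280 + (-660) = 7620 ft.

7620 ft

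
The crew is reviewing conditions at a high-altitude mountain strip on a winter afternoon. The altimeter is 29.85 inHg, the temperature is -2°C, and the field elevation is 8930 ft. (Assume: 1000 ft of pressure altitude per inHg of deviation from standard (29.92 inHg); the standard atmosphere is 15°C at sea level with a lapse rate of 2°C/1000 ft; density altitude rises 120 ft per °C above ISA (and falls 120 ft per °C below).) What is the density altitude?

9120 ft

Pressure altitude = 8930 + (29.92 − 29.85) × 1000 = 8930 + (+70) = 9000 ft.
ISA temperature at 9000 ft = 15 − 2 × (9000/1000) = -3°C.
ISA deviation = -2 − (-3) = +1°C.
Density altitude = 9000 + 120 × (1) = 9120 ft.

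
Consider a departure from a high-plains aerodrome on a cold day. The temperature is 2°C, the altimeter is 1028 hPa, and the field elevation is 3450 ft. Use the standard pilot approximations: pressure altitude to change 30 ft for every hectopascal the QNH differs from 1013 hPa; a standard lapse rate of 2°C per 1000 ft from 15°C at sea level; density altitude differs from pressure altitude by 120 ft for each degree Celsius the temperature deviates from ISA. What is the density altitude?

Pressure altitude = 3450 + (1013 − 1028) × 30 = 3450 + (-450) = 3000 ft.
ISA temperature at 3000 ft = 15 − 2 × (3000/1000) = 9°C.
ISA deviation = 2 − 9 = -7°C.
Density altitude = 3000 + 120 × (-7) = 2160 ft.

2160 ft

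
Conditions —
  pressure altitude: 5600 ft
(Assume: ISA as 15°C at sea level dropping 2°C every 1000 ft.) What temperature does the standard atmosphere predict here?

3.8°C

ISA temperature = 15 − 2 × (5600/1000) = 15 − 11.2 = 3.8°C.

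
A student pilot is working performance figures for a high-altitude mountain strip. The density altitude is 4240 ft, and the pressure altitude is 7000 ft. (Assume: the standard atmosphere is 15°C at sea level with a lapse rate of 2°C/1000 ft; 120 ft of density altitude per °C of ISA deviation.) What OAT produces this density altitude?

-22°C

Density altitude − pressure altitude = 4240 − 7000 = -2760 ft.
At 120 ft/°C that is an ISA deviation of -2760/120 = -23°C.
ISA temperature at 7000 ft = 15 − 2 × (7000/1000) = 1°C.
OAT = ISA + deviation = 1 + (-23) = -22°C.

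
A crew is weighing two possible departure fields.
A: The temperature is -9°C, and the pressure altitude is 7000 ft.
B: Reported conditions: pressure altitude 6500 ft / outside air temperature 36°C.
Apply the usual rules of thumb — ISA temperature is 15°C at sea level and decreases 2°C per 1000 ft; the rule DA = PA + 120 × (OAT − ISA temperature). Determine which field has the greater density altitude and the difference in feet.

B by 4780 ft

A: ISA temp = 1°C, deviation -10°C, DA = 7000 + 120 × (-10) = 5800 ft.
B: ISA temp = 2°C, deviation +34°C, DA = 6500 + 120 × 34 = 10580 ft.
B is higher by 10580 − 5800 = 4780 ft.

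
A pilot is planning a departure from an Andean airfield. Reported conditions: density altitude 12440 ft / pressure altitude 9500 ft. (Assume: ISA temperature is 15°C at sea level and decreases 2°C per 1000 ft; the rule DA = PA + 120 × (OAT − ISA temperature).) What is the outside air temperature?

20.5°C

Density altitude − pressure altitude = 12440 − 9500 = +2940 ft.
At 120 ft/°C that is an ISA deviation of 2940/120 = +24.5°C.
ISA temperature at 9500 ft = 15 − 2 × (9500/1000) = -4°C.
OAT = ISA + deviation = -4 + (+24.5) = 20.5°C.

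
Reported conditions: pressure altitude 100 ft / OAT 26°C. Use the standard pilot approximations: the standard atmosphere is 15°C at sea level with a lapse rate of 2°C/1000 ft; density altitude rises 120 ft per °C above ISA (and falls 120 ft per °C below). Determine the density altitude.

ISA temperature at 100 ft = 15 − 2 × (100/1000) = 14.8°C.
ISA deviation = 26 − 14.8 = +11.2°C.
Density altitude = 100 + 120 × (11.2) = 100 + (+1344) = 1444 ft.

1444 ft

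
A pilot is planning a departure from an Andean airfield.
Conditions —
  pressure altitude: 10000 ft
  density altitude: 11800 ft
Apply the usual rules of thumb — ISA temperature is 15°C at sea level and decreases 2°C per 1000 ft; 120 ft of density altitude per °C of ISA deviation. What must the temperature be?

Density altitude − pressure altitude = 11800 − 10000 = +1800 ft.
At 120 ft/°C that is an ISA deviation of 1800/120 = +15°C.
ISA temperature at 10000 ft = 15 − 2 × (10000/1000) = -5°C.
OAT = ISA + deviation = -5 + (+15) = 10°C.

10°C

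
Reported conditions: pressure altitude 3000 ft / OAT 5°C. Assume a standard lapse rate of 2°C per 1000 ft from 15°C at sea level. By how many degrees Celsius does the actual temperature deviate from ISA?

ISA temperature at 3000 ft = 15 − 2 × (3000/1000) = 9°C.
Deviation = OAT − ISA = 5 − 9 = -4°C.

ISA-4°C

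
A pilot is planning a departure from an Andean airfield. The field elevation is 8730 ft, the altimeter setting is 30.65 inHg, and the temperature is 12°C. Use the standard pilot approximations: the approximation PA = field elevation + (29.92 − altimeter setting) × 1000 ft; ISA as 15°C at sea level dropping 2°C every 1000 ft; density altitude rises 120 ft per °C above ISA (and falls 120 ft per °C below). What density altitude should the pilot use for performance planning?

Pressure altitude = 8730 + (29.92 − 30.65) × 1000 = 8730 + (-730) = 8000 ft.
ISA temperature at 8000 ft = 15 − 2 × (8000/1000) = -1°C.
ISA deviation = 12 − (-1) = +13°C.
Density altitude = 8000 + 120 × (13) = 9560 ft.

9560 ft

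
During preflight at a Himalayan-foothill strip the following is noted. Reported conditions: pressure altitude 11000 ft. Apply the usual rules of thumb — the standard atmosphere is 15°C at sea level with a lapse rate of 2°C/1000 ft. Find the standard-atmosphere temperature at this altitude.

-7°C

ISA temperature = 15 − 2 × (11000/1000) = 15 − 22 = -7°C.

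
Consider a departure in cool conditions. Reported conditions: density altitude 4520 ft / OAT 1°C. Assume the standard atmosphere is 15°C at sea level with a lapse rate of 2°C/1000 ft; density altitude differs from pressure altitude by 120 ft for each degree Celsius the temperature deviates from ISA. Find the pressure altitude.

5000 ft

DA = PA + 120 × (OAT − (15 − 2·PA/1000)) = PA + 120·OAT − 1800 + 0.24·PA = 1.24·PA + 120·OAT − 1800.
So 1.24·PA = 4520 − 120 × 1 + 1800 = 6200.
PA = 6200 / 1.24 = 5000 ft.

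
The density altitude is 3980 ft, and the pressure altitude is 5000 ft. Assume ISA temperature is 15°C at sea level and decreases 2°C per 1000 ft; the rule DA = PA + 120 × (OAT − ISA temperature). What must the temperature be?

Density altitude − pressure altitude = 3980 − 5000 = -1020 ft.
At 120 ft/°C that is an ISA deviation of -1020/120 = -8.5°C.
ISA temperature at 5000 ft = 15 − 2 × (5000/1000) = 5°C.
OAT = ISA + deviation = 5 + (-8.5) = -3.5°C.

-3.5°C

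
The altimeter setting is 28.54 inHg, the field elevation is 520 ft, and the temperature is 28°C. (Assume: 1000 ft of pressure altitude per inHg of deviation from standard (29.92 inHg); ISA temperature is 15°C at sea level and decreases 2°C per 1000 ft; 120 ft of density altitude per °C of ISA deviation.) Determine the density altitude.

Pressure altitude = 520 + (29.92 − 28.54) × 1000 = 520 + (+1380) = 1900 ft.
ISA temperature at 1900 ft = 15 − 2 × (1900/1000) = 11.2°C.
ISA deviation = 28 − 11.2 = +16.8°C.
Density altitude = 1900 + 120 × (16.8) = 3916 ft.

3916 ft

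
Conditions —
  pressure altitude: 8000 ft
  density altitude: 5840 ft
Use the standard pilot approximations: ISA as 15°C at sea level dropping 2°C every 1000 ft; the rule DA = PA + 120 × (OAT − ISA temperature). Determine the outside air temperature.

Density altitude − pressure altitude = 5840 − 8000 = -2160 ft.
At 120 ft/°C that is an ISA deviation of -2160/120 = -18°C.
ISA temperature at 8000 ft = 15 − 2 × (8000/1000) = -1°C.
OAT = ISA + deviation = -1 + (-18) = -19°C.

-19°C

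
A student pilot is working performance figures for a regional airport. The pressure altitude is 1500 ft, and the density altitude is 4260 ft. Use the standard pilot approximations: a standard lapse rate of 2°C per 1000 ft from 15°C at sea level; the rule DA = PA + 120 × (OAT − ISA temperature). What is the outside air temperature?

35°C

Density altitude − pressure altitude = 4260 − 1500 = +2760 ft.
At 120 ft/°C that is an ISA deviation of 2760/120 = +23°C.
ISA temperature at 1500 ft = 15 − 2 × (1500/1000) = 12°C.
OAT = ISA + deviation = 12 + (+23) = 35°C.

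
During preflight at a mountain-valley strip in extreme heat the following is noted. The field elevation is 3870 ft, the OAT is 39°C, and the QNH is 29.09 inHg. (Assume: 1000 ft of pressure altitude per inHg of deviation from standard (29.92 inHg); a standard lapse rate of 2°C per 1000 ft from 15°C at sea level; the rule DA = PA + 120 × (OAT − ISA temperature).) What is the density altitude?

8708 ft

Pressure altitude = 3870 + (29.92 − 29.09) × 1000 = 3870 + (+830) = 4700 ft.
ISA temperature at 4700 ft = 15 − 2 × (4700/1000) = 5.6°C.
ISA deviation = 39 − 5.6 = +33.4°C.
Density altitude = 4700 + 120 × (33.4) = 8708 ft.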